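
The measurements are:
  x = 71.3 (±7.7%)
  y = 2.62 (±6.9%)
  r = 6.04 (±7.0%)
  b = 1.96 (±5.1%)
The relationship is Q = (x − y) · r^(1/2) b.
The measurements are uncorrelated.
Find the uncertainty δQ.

33.4

Let u = x − y = 68.7. δu = √(δx² + δy²) = √(30.1 + 0.0327) = 5.49, so δu/u = 0.0800.
Q is then a monomial in u, r, b:
δQ/Q = √((δu/u)² + (½·δr/r)² + (1·δb/b)²) = √(0.00640 + 0.00123 + 0.00260) = 0.101
Q = 331, so δQ = 0.101 × 331 = 33.4.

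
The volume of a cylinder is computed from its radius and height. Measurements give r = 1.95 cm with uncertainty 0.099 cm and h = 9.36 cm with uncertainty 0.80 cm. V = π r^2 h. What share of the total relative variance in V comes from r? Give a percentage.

58.5%

(δV/V)² = (2·δr/r)² + (1·δh/h)²
  r term: (2×0.0508)² = 0.0103
  h term: (1×0.0855)² = 0.00731
Total = 0.0176. Share from r = 0.0103/0.0176 = 0.585.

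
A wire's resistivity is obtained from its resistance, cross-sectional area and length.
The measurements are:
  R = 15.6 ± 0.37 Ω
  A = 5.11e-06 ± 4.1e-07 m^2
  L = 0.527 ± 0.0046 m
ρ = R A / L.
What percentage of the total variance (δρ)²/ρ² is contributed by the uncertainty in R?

7.95%

(δρ/ρ)² = (1·δR/R)² + (1·δA/A)² + (-1·δL/L)²
  R term: (1×0.0237)² = 0.000563
  A term: (1×0.0802)² = 0.00644
  L term: (-1×0.00873)² = 7.62e-05
Total = 0.00708. Share from R = 0.000563/0.00708 = 0.0795.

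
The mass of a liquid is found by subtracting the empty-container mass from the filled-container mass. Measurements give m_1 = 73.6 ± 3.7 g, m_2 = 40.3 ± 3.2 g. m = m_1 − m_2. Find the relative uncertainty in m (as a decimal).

0.147

m is a linear combination, so absolute uncertainties add in quadrature:
  (δm_1)² = 13.7;  (δm_2)² = 10.2
δm = √(23.9) = 4.89 g
m = 33.3 g, so δm/m = 4.89/33.3 = 0.147.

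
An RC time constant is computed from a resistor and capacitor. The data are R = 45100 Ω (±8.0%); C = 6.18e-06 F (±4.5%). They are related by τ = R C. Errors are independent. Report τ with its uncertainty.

Products/powers → add relative errors in quadrature, weighted by exponent:
  (1·δR/R)² = (1×0.0800)² = 0.00640;  (1·δC/C)² = (1×0.0450)² = 0.00202
δτ/τ = √(0.00843) = 0.0918
τ = 0.279 s, so δτ = 0.0918 × 0.279 = 0.0256 s.

0.279 ± 0.0256 s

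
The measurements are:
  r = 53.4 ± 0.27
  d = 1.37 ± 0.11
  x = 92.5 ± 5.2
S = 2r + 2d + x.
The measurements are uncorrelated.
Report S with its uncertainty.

Sums and differences: (δS)² = Σ (cᵢ δxᵢ)².
  (2·δr)² = 0.292;  (2·δd)² = 0.0484;  (δx)² = 27.0
δS = √(27.4) = 5.23
S = 202.

202 ± 5.23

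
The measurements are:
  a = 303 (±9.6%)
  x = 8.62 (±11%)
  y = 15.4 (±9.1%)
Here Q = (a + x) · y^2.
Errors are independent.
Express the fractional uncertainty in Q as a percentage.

20.5%

Let u = a + x = 312. δu = √(δa² + δx²) = √(846 + 0.899) = 29.1, so δu/u = 0.0934.
Q is then a monomial in u, y:
δQ/Q = √((δu/u)² + (2·δy/y)²) = √(0.00872 + 0.0331) = 0.205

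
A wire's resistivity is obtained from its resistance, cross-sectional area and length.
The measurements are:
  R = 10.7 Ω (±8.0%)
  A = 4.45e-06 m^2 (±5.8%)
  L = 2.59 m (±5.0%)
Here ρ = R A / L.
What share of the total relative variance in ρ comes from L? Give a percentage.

20.4%

(δρ/ρ)² = (1·δR/R)² + (1·δA/A)² + (-1·δL/L)²
  R term: (1×0.0800)² = 0.00640
  A term: (1×0.0580)² = 0.00336
  L term: (-1×0.0500)² = 0.00250
Total = 0.0123. Share from L = 0.00250/0.0123 = 0.204.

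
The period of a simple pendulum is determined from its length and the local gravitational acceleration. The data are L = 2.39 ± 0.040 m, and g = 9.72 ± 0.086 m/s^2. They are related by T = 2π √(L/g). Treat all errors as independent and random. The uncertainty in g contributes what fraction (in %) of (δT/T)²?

(δT/T)² = (½·δL/L)² + (−½·δg/g)²
  L term: (0.5×0.0167)² = 7e-05
  g term: (-0.5×0.00885)² = 1.96e-05
Total = 8.96e-05. Share from g = 1.96e-05/8.96e-05 = 0.218.

21.8%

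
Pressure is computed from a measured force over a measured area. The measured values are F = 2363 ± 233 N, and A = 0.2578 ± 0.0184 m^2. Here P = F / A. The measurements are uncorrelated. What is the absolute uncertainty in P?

Each factor contributes (exponent × relative error)² to (δP/P)²:
  (1·δF/F)² = (1×0.0986)² = 0.00972;  (-1·δA/A)² = (-1×0.0714)² = 0.00509
δP/P = √(0.0148) = 0.122
P = 9166 Pa, so δP = 0.122 × 9166 = 1120 Pa.

1120 Pa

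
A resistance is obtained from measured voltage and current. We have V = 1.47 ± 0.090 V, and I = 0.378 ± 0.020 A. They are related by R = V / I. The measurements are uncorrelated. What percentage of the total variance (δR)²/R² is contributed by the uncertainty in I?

(δR/R)² = (1·δV/V)² + (-1·δI/I)²
  V term: (1×0.0612)² = 0.00375
  I term: (-1×0.0529)² = 0.00280
Total = 0.00655. Share from I = 0.00280/0.00655 = 0.428.

42.8%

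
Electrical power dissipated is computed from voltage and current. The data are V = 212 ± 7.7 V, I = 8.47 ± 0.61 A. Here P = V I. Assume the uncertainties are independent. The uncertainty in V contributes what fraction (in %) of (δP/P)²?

20.3%

(δP/P)² = (1·δV/V)² + (1·δI/I)²
  V term: (1×0.0363)² = 0.00132
  I term: (1×0.0720)² = 0.00519
Total = 0.00651. Share from V = 0.00132/0.00651 = 0.203.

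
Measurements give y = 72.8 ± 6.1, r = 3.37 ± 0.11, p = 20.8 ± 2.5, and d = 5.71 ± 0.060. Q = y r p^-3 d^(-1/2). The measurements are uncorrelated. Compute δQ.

0.00424

Q is a product of powers, so relative uncertainties combine in quadrature:
  (1·δy/y)² = (1×0.0838)² = 0.00702;  (1·δr/r)² = (1×0.0326)² = 0.00107;  (-3·δp/p)² = (-3×0.120)² = 0.130;  (−½·δd/d)² = (-0.5×0.0105)² = 2.76e-05
δQ/Q = √(0.138) = 0.372
Q = 0.0114, so δQ = 0.372 × 0.0114 = 0.00424.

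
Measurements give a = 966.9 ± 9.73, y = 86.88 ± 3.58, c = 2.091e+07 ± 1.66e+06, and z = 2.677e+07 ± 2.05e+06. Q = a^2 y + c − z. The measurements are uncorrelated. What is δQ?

4.56e+06

Let p = a^2·y = 8.122e+07. δp/p = √((2·δa/a)² + (1·δy/y)²) = √(0.000405 + 0.00170) = 0.0459, so δp = 3.72e+06.
Q = p + c − z: δQ = √(δp² + δc² + δz²) = √(1.39e+13 + 2.76e+12 + 4.2e+12) = 4.56e+06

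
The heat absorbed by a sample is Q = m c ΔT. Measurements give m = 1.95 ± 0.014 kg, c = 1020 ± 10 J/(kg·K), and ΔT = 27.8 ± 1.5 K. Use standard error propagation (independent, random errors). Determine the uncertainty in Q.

3060 J

Q is a product of powers, so relative uncertainties combine in quadrature:
  (1·δm/m)² = (1×0.00718)² = 5.15e-05;  (1·δc/c)² = (1×0.00980)² = 9.61e-05;  (1·δΔT/ΔT)² = (1×0.0540)² = 0.00291
δQ/Q = √(0.00306) = 0.0553
Q = 55300 J, so δQ = 0.0553 × 55300 = 3060 J.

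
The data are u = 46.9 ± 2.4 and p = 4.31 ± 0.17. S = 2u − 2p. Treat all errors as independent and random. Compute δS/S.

For a sum/difference, combine absolute errors in quadrature:
  (2·δu)² = 23.0;  (2·δp)² = 0.116
δS = √(23.2) = 4.81
S = 85.2, so δS/S = 4.81/85.2 = 0.0565.

0.0565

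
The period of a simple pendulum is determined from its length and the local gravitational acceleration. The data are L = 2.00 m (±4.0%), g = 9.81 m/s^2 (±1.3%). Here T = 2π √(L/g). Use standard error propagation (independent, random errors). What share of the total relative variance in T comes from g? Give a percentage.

(δT/T)² = (½·δL/L)² + (−½·δg/g)²
  L term: (0.5×0.0400)² = 0.000400
  g term: (-0.5×0.0130)² = 4.22e-05
Total = 0.000442. Share from g = 4.22e-05/0.000442 = 0.0955.

9.55%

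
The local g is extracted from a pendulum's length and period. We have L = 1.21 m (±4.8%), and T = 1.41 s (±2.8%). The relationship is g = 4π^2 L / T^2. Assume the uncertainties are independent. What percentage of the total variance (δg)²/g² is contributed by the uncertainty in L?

42.4%

(δg/g)² = (1·δL/L)² + (-2·δT/T)²
  L term: (1×0.0480)² = 0.00230
  T term: (-2×0.0280)² = 0.00314
Total = 0.00544. Share from L = 0.00230/0.00544 = 0.424.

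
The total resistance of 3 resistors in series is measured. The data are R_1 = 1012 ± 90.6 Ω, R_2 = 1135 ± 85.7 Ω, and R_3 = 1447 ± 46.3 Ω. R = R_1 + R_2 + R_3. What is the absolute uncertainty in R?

R is a linear combination, so absolute uncertainties add in quadrature:
  (δR_1)² = 8210;  (δR_2)² = 7340;  (δR_3)² = 2140
δR = √(17700) = 133 Ω

133 Ω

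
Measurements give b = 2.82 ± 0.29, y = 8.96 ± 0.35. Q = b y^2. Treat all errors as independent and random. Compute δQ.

29.2

Relative error in a monomial: (δQ/Q)² = Σ (nᵢ · δxᵢ/xᵢ)².
  (1·δb/b)² = (1×0.103)² = 0.0106;  (2·δy/y)² = (2×0.0391)² = 0.00610
δQ/Q = √(0.0167) = 0.129
Q = 226, so δQ = 0.129 × 226 = 29.2.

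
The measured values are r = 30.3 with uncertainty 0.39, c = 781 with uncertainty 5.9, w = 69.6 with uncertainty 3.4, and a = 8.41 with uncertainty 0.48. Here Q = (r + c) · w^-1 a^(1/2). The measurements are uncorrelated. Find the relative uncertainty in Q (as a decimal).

Let u = r + c = 811. δu = √(δr² + δc²) = √(0.152 + 34.8) = 5.91, so δu/u = 0.00729.
Q is then a monomial in u, w, a:
δQ/Q = √((δu/u)² + (-1·δw/w)² + (½·δa/a)²) = √(5.31e-05 + 0.00239 + 0.000814) = 0.0570

0.0570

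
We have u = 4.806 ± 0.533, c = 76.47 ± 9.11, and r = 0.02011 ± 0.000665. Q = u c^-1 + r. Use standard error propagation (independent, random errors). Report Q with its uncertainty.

Let p = u·c^-1 = 0.06285. δp/p = √((1·δu/u)² + (-1·δc/c)²) = √(0.0123 + 0.0142) = 0.163, so δp = 0.0102.
Q = p + r: δQ = √(δp² + δr²) = √(0.000105 + 4.42e-07) = 0.0103
Q = 0.08296.

0.08296 ± 0.0103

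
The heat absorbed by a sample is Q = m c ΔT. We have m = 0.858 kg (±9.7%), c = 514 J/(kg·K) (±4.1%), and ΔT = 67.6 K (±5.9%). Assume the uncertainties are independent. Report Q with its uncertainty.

29800 ± 3600 J

Products/powers → add relative errors in quadrature, weighted by exponent:
  (1·δm/m)² = (1×0.0970)² = 0.00941;  (1·δc/c)² = (1×0.0410)² = 0.00168;  (1·δΔT/ΔT)² = (1×0.0590)² = 0.00348
δQ/Q = √(0.0146) = 0.121
Q = 29800 J, so δQ = 0.121 × 29800 = 3600 J.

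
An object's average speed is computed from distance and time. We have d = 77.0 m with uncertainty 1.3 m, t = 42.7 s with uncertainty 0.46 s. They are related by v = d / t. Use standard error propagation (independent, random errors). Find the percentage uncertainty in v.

2.00%

Each factor contributes (exponent × relative error)² to (δv/v)²:
  (1·δd/d)² = (1×0.0169)² = 0.000285;  (-1·δt/t)² = (-1×0.0108)² = 0.000116
δv/v = √(0.000401) = 0.0200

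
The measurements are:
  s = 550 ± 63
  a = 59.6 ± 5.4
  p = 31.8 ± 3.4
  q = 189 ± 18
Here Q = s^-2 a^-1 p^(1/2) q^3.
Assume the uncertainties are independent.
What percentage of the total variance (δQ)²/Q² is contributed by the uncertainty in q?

56.2%

(δQ/Q)² = (-2·δs/s)² + (-1·δa/a)² + (½·δp/p)² + (3·δq/q)²
  s term: (-2×0.115)² = 0.0525
  a term: (-1×0.0906)² = 0.00821
  p term: (0.5×0.107)² = 0.00286
  q term: (3×0.0952)² = 0.0816
Total = 0.145. Share from q = 0.0816/0.145 = 0.562.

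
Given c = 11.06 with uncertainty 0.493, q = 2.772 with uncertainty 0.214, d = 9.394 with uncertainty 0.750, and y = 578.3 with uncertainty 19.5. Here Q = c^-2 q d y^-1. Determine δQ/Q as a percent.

14.6%

Each factor contributes (exponent × relative error)² to (δQ/Q)²:
  (-2·δc/c)² = (-2×0.0446)² = 0.00795;  (1·δq/q)² = (1×0.0772)² = 0.00596;  (1·δd/d)² = (1×0.0798)² = 0.00637;  (-1·δy/y)² = (-1×0.0337)² = 0.00114
δQ/Q = √(0.0214) = 0.146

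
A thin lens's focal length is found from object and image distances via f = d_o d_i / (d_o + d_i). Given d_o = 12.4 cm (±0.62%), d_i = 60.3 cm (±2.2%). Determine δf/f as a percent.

0.637%

∂f/∂d_o = (d_i/(d_o+d_i))² = 0.688;  ∂f/∂d_i = (d_o/(d_o+d_i))² = 0.0291
δf = √((∂f/∂d_o · δd_o)² + (∂f/∂d_i · δd_i)²) = √(0.00280 + 0.00149) = 0.0655 cm
f = 10.3 cm, so δf/f = 0.0655/10.3 = 0.00637.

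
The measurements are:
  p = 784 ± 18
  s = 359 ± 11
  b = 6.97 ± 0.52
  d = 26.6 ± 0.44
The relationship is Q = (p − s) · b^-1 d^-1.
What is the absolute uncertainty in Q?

0.209

Let u = p − s = 425. δu = √(δp² + δs²) = √(324 + 121) = 21.1, so δu/u = 0.0496.
Q is then a monomial in u, b, d:
δQ/Q = √((δu/u)² + (-1·δb/b)² + (-1·δd/d)²) = √(0.00246 + 0.00557 + 0.000274) = 0.0911
Q = 2.29, so δQ = 0.0911 × 2.29 = 0.209.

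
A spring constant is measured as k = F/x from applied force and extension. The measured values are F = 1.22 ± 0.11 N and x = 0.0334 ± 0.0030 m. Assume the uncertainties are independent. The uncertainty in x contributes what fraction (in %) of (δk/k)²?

49.8%

(δk/k)² = (1·δF/F)² + (-1·δx/x)²
  F term: (1×0.0902)² = 0.00813
  x term: (-1×0.0898)² = 0.00807
Total = 0.0162. Share from x = 0.00807/0.0162 = 0.498.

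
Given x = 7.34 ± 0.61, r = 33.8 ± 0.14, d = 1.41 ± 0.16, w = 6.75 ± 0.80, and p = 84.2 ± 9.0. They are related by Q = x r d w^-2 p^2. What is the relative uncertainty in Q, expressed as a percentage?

34.9%

Relative error in a monomial: (δQ/Q)² = Σ (nᵢ · δxᵢ/xᵢ)².
  (1·δx/x)² = (1×0.0831)² = 0.00691;  (1·δr/r)² = (1×0.00414)² = 1.72e-05;  (1·δd/d)² = (1×0.113)² = 0.0129;  (-2·δw/w)² = (-2×0.119)² = 0.0562;  (2·δp/p)² = (2×0.107)² = 0.0457
δQ/Q = √(0.122) = 0.349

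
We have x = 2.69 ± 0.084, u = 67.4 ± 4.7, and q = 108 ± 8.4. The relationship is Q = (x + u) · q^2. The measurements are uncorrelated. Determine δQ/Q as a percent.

16.9%

Let w = x + u = 70.1. δw = √(δx² + δu²) = √(0.00706 + 22.1) = 4.70, so δw/w = 0.0671.
Q is then a monomial in w, q:
δQ/Q = √((δw/w)² + (2·δq/q)²) = √(0.00450 + 0.0242) = 0.169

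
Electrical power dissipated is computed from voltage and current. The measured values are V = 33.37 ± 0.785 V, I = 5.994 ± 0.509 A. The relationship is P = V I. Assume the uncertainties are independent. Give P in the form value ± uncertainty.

200.0 ± 17.6 W

Products/powers → add relative errors in quadrature, weighted by exponent:
  (1·δV/V)² = (1×0.0235)² = 0.000553;  (1·δI/I)² = (1×0.0849)² = 0.00721
δP/P = √(0.00776) = 0.0881
P = 200.0 W, so δP = 0.0881 × 200.0 = 17.6 W.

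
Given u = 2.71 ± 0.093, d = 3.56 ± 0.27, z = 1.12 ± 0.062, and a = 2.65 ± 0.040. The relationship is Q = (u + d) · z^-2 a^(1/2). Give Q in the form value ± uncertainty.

Let w = u + d = 6.27. δw = √(δu² + δd²) = √(0.00865 + 0.0729) = 0.286, so δw/w = 0.0455.
Q is then a monomial in w, z, a:
δQ/Q = √((δw/w)² + (-2·δz/z)² + (½·δa/a)²) = √(0.00207 + 0.0123 + 5.7e-05) = 0.120
Q = 8.14, so δQ = 0.120 × 8.14 = 0.976.

8.14 ± 0.976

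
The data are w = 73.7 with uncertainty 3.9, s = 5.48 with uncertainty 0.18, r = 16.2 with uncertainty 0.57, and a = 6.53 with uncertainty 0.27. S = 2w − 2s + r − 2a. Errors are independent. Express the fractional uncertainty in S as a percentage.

5.62%

Sums and differences: (δS)² = Σ (cᵢ δxᵢ)².
  (2·δw)² = 60.8;  (2·δs)² = 0.130;  (δr)² = 0.325;  (2·δa)² = 0.292
δS = √(61.6) = 7.85
S = 140, so δS/S = 7.85/140 = 0.0562.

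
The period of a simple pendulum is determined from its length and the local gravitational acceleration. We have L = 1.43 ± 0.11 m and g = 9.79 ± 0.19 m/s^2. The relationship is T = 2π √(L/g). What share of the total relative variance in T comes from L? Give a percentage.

94.0%

(δT/T)² = (½·δL/L)² + (−½·δg/g)²
  L term: (0.5×0.0769)² = 0.00148
  g term: (-0.5×0.0194)² = 9.42e-05
Total = 0.00157. Share from L = 0.00148/0.00157 = 0.940.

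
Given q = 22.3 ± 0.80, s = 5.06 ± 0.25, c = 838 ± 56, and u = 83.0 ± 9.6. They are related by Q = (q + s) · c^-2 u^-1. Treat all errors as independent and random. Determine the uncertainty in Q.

Let w = q + s = 27.4. δw = √(δq² + δs²) = √(0.640 + 0.0625) = 0.838, so δw/w = 0.0306.
Q is then a monomial in w, c, u:
δQ/Q = √((δw/w)² + (-2·δc/c)² + (-1·δu/u)²) = √(0.000938 + 0.0179 + 0.0134) = 0.179
Q = 4.69e-07, so δQ = 0.179 × 4.69e-07 = 8.42e-08.

8.42e-08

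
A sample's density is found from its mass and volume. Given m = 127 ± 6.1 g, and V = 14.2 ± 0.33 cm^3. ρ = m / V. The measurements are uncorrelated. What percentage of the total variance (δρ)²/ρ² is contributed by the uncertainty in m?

81.0%

(δρ/ρ)² = (1·δm/m)² + (-1·δV/V)²
  m term: (1×0.0480)² = 0.00231
  V term: (-1×0.0232)² = 0.000540
Total = 0.00285. Share from m = 0.00231/0.00285 = 0.810.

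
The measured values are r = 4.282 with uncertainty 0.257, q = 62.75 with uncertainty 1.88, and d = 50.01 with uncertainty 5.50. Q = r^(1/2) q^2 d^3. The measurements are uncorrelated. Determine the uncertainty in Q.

For a monomial Q ∝ r^(1/2), q^2, d^3, fractional errors add in quadrature:
  (½·δr/r)² = (0.5×0.0600)² = 0.000901;  (2·δq/q)² = (2×0.0300)² = 0.00359;  (3·δd/d)² = (3×0.110)² = 0.109
δQ/Q = √(0.113) = 0.337
Q = 1.019e+09, so δQ = 0.337 × 1.019e+09 = 3.43e+08.

3.43e+08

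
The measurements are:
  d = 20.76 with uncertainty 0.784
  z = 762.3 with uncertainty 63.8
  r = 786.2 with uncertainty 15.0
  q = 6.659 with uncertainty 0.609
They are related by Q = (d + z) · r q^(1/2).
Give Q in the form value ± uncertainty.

(1.589 ± 0.152) × 10^6

Let u = d + z = 783.1. δu = √(δd² + δz²) = √(0.615 + 4070) = 63.8, so δu/u = 0.0815.
Q is then a monomial in u, r, q:
δQ/Q = √((δu/u)² + (1·δr/r)² + (½·δq/q)²) = √(0.00664 + 0.000364 + 0.00209) = 0.0954
Q = 1.589e+06, so δQ = 0.0954 × 1.589e+06 = 1.52e+05.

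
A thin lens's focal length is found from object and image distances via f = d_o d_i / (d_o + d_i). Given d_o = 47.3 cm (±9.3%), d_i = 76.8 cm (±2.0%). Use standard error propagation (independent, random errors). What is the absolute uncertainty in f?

∂f/∂d_o = (d_i/(d_o+d_i))² = 0.383;  ∂f/∂d_i = (d_o/(d_o+d_i))² = 0.145
δf = √((∂f/∂d_o · δd_o)² + (∂f/∂d_i · δd_i)²) = √(2.84 + 0.0498) = 1.70 cm

1.70 cm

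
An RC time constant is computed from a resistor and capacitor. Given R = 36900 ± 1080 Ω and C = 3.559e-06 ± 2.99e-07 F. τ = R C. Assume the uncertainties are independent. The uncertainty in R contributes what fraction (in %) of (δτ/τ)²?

10.8%

(δτ/τ)² = (1·δR/R)² + (1·δC/C)²
  R term: (1×0.0293)² = 0.000857
  C term: (1×0.0840)² = 0.00706
Total = 0.00791. Share from R = 0.000857/0.00791 = 0.108.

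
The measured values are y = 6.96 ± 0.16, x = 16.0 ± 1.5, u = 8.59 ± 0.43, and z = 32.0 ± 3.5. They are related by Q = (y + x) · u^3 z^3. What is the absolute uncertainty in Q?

1.75e+08

Let w = y + x = 23.0. δw = √(δy² + δx²) = √(0.0256 + 2.25) = 1.51, so δw/w = 0.0657.
Q is then a monomial in w, u, z:
δQ/Q = √((δw/w)² + (3·δu/u)² + (3·δz/z)²) = √(0.00432 + 0.0226 + 0.108) = 0.367
Q = 4.77e+08, so δQ = 0.367 × 4.77e+08 = 1.75e+08.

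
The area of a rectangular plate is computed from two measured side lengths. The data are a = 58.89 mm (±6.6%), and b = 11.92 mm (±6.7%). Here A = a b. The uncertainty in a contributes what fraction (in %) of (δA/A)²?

49.2%

(δA/A)² = (1·δa/a)² + (1·δb/b)²
  a term: (1×0.0660)² = 0.00436
  b term: (1×0.0670)² = 0.00449
Total = 0.00885. Share from a = 0.00436/0.00885 = 0.492.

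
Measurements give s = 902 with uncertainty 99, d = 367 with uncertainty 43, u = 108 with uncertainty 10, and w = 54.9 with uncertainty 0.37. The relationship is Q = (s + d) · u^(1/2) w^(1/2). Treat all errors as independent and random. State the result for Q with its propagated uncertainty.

Let h = s + d = 1270. δh = √(δs² + δd²) = √(9800 + 1850) = 108, so δh/h = 0.0851.
Q is then a monomial in h, u, w:
δQ/Q = √((δh/h)² + (½·δu/u)² + (½·δw/w)²) = √(0.00723 + 0.00214 + 1.14e-05) = 0.0969
Q = 97700, so δQ = 0.0969 × 97700 = 9470.

97700 ± 9470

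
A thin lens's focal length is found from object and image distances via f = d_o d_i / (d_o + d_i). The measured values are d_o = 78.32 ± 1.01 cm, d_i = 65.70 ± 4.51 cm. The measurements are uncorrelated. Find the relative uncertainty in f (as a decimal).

∂f/∂d_o = (d_i/(d_o+d_i))² = 0.208;  ∂f/∂d_i = (d_o/(d_o+d_i))² = 0.296
δf = √((∂f/∂d_o · δd_o)² + (∂f/∂d_i · δd_i)²) = √(0.0442 + 1.78) = 1.35 cm
f = 35.73 cm, so δf/f = 1.35/35.73 = 0.0378.

0.0378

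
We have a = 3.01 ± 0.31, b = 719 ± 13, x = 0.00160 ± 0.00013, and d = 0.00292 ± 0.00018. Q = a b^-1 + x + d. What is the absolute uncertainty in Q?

Let p = a·b^-1 = 0.00419. δp/p = √((1·δa/a)² + (-1·δb/b)²) = √(0.0106 + 0.000327) = 0.105, so δp = 0.000438.
Q = p + x + d: δQ = √(δp² + δx² + δd²) = √(1.92e-07 + 1.69e-08 + 3.24e-08) = 0.000491

0.000491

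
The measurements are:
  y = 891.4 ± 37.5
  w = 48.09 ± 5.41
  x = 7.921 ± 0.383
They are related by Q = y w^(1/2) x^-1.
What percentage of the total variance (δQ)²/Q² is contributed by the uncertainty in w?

(δQ/Q)² = (1·δy/y)² + (½·δw/w)² + (-1·δx/x)²
  y term: (1×0.0421)² = 0.00177
  w term: (0.5×0.112)² = 0.00316
  x term: (-1×0.0484)² = 0.00234
Total = 0.00727. Share from w = 0.00316/0.00727 = 0.435.

43.5%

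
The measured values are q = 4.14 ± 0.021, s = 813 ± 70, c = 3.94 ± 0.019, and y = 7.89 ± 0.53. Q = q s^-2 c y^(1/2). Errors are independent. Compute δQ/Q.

0.176

Since Q is a product/quotient, work with relative uncertainties:
  (1·δq/q)² = (1×0.00507)² = 2.57e-05;  (-2·δs/s)² = (-2×0.0861)² = 0.0297;  (1·δc/c)² = (1×0.00482)² = 2.33e-05;  (½·δy/y)² = (0.5×0.0672)² = 0.00113
δQ/Q = √(0.0308) = 0.176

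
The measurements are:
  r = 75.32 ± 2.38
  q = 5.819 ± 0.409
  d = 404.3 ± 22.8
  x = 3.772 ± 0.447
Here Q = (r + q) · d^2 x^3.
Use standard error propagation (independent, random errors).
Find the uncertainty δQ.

Let u = r + q = 81.14. δu = √(δr² + δq²) = √(5.66 + 0.167) = 2.41, so δu/u = 0.0298.
Q is then a monomial in u, d, x:
δQ/Q = √((δu/u)² + (2·δd/d)² + (3·δx/x)²) = √(0.000886 + 0.0127 + 0.126) = 0.374
Q = 7.118e+08, so δQ = 0.374 × 7.118e+08 = 2.66e+08.

2.66e+08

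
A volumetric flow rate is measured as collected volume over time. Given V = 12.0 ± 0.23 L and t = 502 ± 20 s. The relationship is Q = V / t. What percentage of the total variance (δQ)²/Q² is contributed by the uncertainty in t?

81.2%

(δQ/Q)² = (1·δV/V)² + (-1·δt/t)²
  V term: (1×0.0192)² = 0.000367
  t term: (-1×0.0398)² = 0.00159
Total = 0.00195. Share from t = 0.00159/0.00195 = 0.812.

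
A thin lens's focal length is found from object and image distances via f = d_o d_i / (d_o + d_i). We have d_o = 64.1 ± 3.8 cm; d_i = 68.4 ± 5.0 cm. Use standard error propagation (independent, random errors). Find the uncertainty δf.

∂f/∂d_o = (d_i/(d_o+d_i))² = 0.266;  ∂f/∂d_i = (d_o/(d_o+d_i))² = 0.234
δf = √((∂f/∂d_o · δd_o)² + (∂f/∂d_i · δd_i)²) = √(1.03 + 1.37) = 1.55 cm

1.55 cm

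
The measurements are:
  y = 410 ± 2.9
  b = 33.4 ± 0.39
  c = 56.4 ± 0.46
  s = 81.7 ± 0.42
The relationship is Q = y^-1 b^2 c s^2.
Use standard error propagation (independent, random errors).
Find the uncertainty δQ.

28400

Relative error in a monomial: (δQ/Q)² = Σ (nᵢ · δxᵢ/xᵢ)².
  (-1·δy/y)² = (-1×0.00707)² = 5e-05;  (2·δb/b)² = (2×0.0117)² = 0.000545;  (1·δc/c)² = (1×0.00816)² = 6.65e-05;  (2·δs/s)² = (2×0.00514)² = 0.000106
δQ/Q = √(0.000768) = 0.0277
Q = 1.02e+06, so δQ = 0.0277 × 1.02e+06 = 28400.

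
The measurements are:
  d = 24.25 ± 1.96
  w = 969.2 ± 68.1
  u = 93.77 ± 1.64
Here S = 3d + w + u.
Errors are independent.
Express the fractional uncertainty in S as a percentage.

6.02%

Absolute uncertainties add in quadrature for a linear combination:
  (3·δd)² = 34.6;  (δw)² = 4640;  (δu)² = 2.69
δS = √(4670) = 68.4
S = 1136, so δS/S = 68.4/1136 = 0.0602.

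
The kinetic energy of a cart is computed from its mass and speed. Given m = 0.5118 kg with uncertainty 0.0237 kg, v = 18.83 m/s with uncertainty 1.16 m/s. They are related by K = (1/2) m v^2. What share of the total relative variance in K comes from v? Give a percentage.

87.6%

(δK/K)² = (1·δm/m)² + (2·δv/v)²
  m term: (1×0.0463)² = 0.00214
  v term: (2×0.0616)² = 0.0152
Total = 0.0173. Share from v = 0.0152/0.0173 = 0.876.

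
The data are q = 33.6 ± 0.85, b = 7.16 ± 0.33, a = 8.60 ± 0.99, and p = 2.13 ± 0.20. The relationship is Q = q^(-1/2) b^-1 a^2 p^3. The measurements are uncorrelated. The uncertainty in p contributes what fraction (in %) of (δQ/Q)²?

58.9%

(δQ/Q)² = (−½·δq/q)² + (-1·δb/b)² + (2·δa/a)² + (3·δp/p)²
  q term: (-0.5×0.0253)² = 0.000160
  b term: (-1×0.0461)² = 0.00212
  a term: (2×0.115)² = 0.0530
  p term: (3×0.0939)² = 0.0793
Total = 0.135. Share from p = 0.0793/0.135 = 0.589.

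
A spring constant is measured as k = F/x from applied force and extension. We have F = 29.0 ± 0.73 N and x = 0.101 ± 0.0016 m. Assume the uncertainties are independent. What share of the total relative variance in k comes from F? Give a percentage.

71.6%

(δk/k)² = (1·δF/F)² + (-1·δx/x)²
  F term: (1×0.0252)² = 0.000634
  x term: (-1×0.0158)² = 0.000251
Total = 0.000885. Share from F = 0.000634/0.000885 = 0.716.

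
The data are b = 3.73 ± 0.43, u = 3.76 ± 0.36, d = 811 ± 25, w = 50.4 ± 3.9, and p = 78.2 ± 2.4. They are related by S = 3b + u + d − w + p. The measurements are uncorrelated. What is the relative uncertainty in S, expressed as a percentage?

2.98%

For a sum/difference, combine absolute errors in quadrature:
  (3·δb)² = 1.66;  (δu)² = 0.130;  (δd)² = 625;  (δw)² = 15.2;  (δp)² = 5.76
δS = √(648) = 25.5
S = 854, so δS/S = 25.5/854 = 0.0298.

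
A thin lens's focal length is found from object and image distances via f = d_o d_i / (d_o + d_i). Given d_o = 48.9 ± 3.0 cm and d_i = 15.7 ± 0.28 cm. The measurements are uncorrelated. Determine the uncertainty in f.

0.239 cm

∂f/∂d_o = (d_i/(d_o+d_i))² = 0.0591;  ∂f/∂d_i = (d_o/(d_o+d_i))² = 0.573
δf = √((∂f/∂d_o · δd_o)² + (∂f/∂d_i · δd_i)²) = √(0.0314 + 0.0257) = 0.239 cm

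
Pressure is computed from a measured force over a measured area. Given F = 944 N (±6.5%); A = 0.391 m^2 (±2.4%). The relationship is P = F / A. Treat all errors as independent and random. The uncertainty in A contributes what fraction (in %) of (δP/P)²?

12.0%

(δP/P)² = (1·δF/F)² + (-1·δA/A)²
  F term: (1×0.0650)² = 0.00423
  A term: (-1×0.0240)² = 0.000576
Total = 0.00480. Share from A = 0.000576/0.00480 = 0.120.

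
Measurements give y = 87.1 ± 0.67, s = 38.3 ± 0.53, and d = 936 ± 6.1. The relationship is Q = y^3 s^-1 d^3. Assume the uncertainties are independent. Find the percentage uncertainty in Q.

Since Q is a product/quotient, work with relative uncertainties:
  (3·δy/y)² = (3×0.00769)² = 0.000533;  (-1·δs/s)² = (-1×0.0138)² = 0.000191;  (3·δd/d)² = (3×0.00652)² = 0.000382
δQ/Q = √(0.00111) = 0.0333

3.33%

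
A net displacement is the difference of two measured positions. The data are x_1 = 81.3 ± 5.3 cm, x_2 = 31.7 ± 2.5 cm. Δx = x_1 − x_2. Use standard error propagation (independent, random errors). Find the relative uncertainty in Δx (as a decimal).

For a sum/difference, combine absolute errors in quadrature:
  (δx_1)² = 28.1;  (δx_2)² = 6.25
δΔx = √(34.3) = 5.86 cm
Δx = 49.6 cm, so δΔx/Δx = 5.86/49.6 = 0.118.

0.118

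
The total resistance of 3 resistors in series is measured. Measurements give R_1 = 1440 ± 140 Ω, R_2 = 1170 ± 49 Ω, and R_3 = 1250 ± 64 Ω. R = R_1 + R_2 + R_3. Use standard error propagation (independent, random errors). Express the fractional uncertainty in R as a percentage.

4.19%

Absolute uncertainties add in quadrature for a linear combination:
  (δR_1)² = 19600;  (δR_2)² = 2400;  (δR_3)² = 4100
δR = √(26100) = 162 Ω
R = 3860 Ω, so δR/R = 162/3860 = 0.0419.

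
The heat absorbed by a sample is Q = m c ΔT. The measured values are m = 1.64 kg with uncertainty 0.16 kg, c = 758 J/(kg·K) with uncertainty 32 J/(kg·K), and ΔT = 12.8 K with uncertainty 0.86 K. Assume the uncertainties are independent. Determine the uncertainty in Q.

2000 J

Each factor contributes (exponent × relative error)² to (δQ/Q)²:
  (1·δm/m)² = (1×0.0976)² = 0.00952;  (1·δc/c)² = (1×0.0422)² = 0.00178;  (1·δΔT/ΔT)² = (1×0.0672)² = 0.00451
δQ/Q = √(0.0158) = 0.126
Q = 15900 J, so δQ = 0.126 × 15900 = 2000 J.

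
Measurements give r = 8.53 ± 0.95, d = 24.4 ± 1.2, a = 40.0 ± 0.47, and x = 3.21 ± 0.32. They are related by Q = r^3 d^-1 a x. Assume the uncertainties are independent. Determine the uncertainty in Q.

Relative error in a monomial: (δQ/Q)² = Σ (nᵢ · δxᵢ/xᵢ)².
  (3·δr/r)² = (3×0.111)² = 0.112;  (-1·δd/d)² = (-1×0.0492)² = 0.00242;  (1·δa/a)² = (1×0.0118)² = 0.000138;  (1·δx/x)² = (1×0.0997)² = 0.00994
δQ/Q = √(0.124) = 0.352
Q = 3270, so δQ = 0.352 × 3270 = 1150.

1150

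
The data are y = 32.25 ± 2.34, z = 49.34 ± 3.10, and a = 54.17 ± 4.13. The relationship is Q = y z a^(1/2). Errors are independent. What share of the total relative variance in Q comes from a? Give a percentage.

13.6%

(δQ/Q)² = (1·δy/y)² + (1·δz/z)² + (½·δa/a)²
  y term: (1×0.0726)² = 0.00526
  z term: (1×0.0628)² = 0.00395
  a term: (0.5×0.0762)² = 0.00145
Total = 0.0107. Share from a = 0.00145/0.0107 = 0.136.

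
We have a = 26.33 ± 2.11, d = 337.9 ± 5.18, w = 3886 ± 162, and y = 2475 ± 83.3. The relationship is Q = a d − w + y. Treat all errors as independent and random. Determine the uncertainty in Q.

748

Let p = a·d = 8897. δp/p = √((1·δa/a)² + (1·δd/d)²) = √(0.00642 + 0.000235) = 0.0816, so δp = 726.
Q = p − w + y: δQ = √(δp² + δw² + δy²) = √(5.27e+05 + 26200 + 6940) = 748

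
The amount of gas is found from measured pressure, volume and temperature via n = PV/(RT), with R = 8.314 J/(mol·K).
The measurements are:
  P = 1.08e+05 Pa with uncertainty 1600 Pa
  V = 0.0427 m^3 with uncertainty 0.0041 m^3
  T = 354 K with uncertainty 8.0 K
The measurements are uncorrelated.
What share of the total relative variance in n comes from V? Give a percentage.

92.7%

(δn/n)² = (1·δP/P)² + (1·δV/V)² + (-1·δT/T)²
  P term: (1×0.0148)² = 0.000219
  V term: (1×0.0960)² = 0.00922
  T term: (-1×0.0226)² = 0.000511
Total = 0.00995. Share from V = 0.00922/0.00995 = 0.927.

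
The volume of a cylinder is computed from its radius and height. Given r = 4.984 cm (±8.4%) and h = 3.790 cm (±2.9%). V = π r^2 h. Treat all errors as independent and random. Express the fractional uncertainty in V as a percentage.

17.0%

Products/powers → add relative errors in quadrature, weighted by exponent:
  (2·δr/r)² = (2×0.0840)² = 0.0282;  (1·δh/h)² = (1×0.0290)² = 0.000841
δV/V = √(0.0291) = 0.170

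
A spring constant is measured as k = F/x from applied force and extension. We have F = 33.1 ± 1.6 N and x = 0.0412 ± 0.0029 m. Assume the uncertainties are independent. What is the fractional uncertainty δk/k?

0.0854

Each factor contributes (exponent × relative error)² to (δk/k)²:
  (1·δF/F)² = (1×0.0483)² = 0.00234;  (-1·δx/x)² = (-1×0.0704)² = 0.00495
δk/k = √(0.00729) = 0.0854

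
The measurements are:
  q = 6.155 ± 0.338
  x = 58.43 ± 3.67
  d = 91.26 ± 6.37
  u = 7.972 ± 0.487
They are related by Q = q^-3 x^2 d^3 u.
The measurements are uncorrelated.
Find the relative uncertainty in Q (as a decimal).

Relative error in a monomial: (δQ/Q)² = Σ (nᵢ · δxᵢ/xᵢ)².
  (-3·δq/q)² = (-3×0.0549)² = 0.0271;  (2·δx/x)² = (2×0.0628)² = 0.0158;  (3·δd/d)² = (3×0.0698)² = 0.0438;  (1·δu/u)² = (1×0.0611)² = 0.00373
δQ/Q = √(0.0905) = 0.301

0.301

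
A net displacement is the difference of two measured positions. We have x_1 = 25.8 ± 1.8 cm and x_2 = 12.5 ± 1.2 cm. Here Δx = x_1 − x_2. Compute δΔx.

Sums and differences: (δΔx)² = Σ (cᵢ δxᵢ)².
  (δx_1)² = 3.24;  (δx_2)² = 1.44
δΔx = √(4.68) = 2.16 cm

2.16 cm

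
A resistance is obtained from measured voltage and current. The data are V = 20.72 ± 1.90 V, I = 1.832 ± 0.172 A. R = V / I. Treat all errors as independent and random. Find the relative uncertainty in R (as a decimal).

0.131

R is a product of powers, so relative uncertainties combine in quadrature:
  (1·δV/V)² = (1×0.0917)² = 0.00841;  (-1·δI/I)² = (-1×0.0939)² = 0.00881
δR/R = √(0.0172) = 0.131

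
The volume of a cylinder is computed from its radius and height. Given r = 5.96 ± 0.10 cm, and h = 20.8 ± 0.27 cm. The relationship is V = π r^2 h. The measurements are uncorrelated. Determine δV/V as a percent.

Products/powers → add relative errors in quadrature, weighted by exponent:
  (2·δr/r)² = (2×0.0168)² = 0.00113;  (1·δh/h)² = (1×0.0130)² = 0.000169
δV/V = √(0.00129) = 0.0360

3.60%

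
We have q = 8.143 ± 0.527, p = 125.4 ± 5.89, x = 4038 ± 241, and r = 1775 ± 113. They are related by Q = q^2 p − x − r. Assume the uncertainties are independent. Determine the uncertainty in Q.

1180

Let w = q^2·p = 8315. δw/w = √((2·δq/q)² + (1·δp/p)²) = √(0.0168 + 0.00221) = 0.138, so δw = 1140.
Q = w − x − r: δQ = √(δw² + δx² + δr²) = √(1.31e+06 + 58100 + 12800) = 1180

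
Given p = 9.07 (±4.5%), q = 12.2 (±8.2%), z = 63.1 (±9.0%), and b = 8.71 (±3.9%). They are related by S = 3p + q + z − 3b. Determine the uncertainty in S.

5.98

Absolute uncertainties add in quadrature for a linear combination:
  (3·δp)² = 1.50;  (δq)² = 1.00;  (δz)² = 32.3;  (3·δb)² = 1.04
δS = √(35.8) = 5.98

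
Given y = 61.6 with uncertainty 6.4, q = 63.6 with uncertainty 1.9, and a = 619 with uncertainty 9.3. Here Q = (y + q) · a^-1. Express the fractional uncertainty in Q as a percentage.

5.54%

Let u = y + q = 125. δu = √(δy² + δq²) = √(41.0 + 3.61) = 6.68, so δu/u = 0.0533.
Q is then a monomial in u, a:
δQ/Q = √((δu/u)² + (-1·δa/a)²) = √(0.00284 + 0.000226) = 0.0554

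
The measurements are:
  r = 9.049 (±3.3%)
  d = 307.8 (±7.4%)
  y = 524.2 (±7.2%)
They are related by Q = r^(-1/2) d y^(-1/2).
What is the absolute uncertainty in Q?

Q is a product of powers, so relative uncertainties combine in quadrature:
  (−½·δr/r)² = (-0.5×0.0330)² = 0.000272;  (1·δd/d)² = (1×0.0740)² = 0.00548;  (−½·δy/y)² = (-0.5×0.0720)² = 0.00130
δQ/Q = √(0.00704) = 0.0839
Q = 4.469, so δQ = 0.0839 × 4.469 = 0.375.

0.375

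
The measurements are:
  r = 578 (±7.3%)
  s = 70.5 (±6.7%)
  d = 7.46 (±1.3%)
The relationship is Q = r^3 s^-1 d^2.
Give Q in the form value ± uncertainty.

Products/powers → add relative errors in quadrature, weighted by exponent:
  (3·δr/r)² = (3×0.0730)² = 0.0480;  (-1·δs/s)² = (-1×0.0670)² = 0.00449;  (2·δd/d)² = (2×0.0130)² = 0.000676
δQ/Q = √(0.0531) = 0.230
Q = 1.52e+08, so δQ = 0.230 × 1.52e+08 = 3.51e+07.

(1.52 ± 0.351) × 10^8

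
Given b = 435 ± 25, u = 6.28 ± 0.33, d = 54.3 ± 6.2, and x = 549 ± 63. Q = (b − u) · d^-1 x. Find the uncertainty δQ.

Let w = b − u = 429. δw = √(δb² + δu²) = √(625 + 0.109) = 25.0, so δw/w = 0.0583.
Q is then a monomial in w, d, x:
δQ/Q = √((δw/w)² + (-1·δd/d)² + (1·δx/x)²) = √(0.00340 + 0.0130 + 0.0132) = 0.172
Q = 4330, so δQ = 0.172 × 4330 = 746.

746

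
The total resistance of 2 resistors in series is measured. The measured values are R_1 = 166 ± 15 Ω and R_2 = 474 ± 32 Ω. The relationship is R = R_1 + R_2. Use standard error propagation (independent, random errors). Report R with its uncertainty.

Each term contributes (cᵢ δxᵢ)² to (δR)²:
  (δR_1)² = 225;  (δR_2)² = 1020
δR = √(1250) = 35.3 Ω
R = 640 Ω.

640 ± 35.3 Ω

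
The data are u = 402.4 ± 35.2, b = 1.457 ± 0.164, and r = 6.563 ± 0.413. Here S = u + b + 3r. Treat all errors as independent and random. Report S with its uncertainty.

Absolute uncertainties add in quadrature for a linear combination:
  (δu)² = 1240;  (δb)² = 0.0269;  (3·δr)² = 1.54
δS = √(1240) = 35.2
S = 423.5.

423.5 ± 35.2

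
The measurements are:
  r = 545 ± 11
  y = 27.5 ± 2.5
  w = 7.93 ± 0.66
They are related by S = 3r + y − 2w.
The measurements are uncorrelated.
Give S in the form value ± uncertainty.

1650 ± 33.1

For a sum/difference, combine absolute errors in quadrature:
  (3·δr)² = 1090;  (δy)² = 6.25;  (2·δw)² = 1.74
δS = √(1100) = 33.1
S = 1650.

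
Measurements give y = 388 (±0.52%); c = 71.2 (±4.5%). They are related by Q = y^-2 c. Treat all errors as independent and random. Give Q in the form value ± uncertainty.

Relative error in a monomial: (δQ/Q)² = Σ (nᵢ · δxᵢ/xᵢ)².
  (-2·δy/y)² = (-2×0.00520)² = 0.000108;  (1·δc/c)² = (1×0.0450)² = 0.00202
δQ/Q = √(0.00213) = 0.0462
Q = 0.000473, so δQ = 0.0462 × 0.000473 = 2.18e-05.

(4.73 ± 0.218) × 10^-4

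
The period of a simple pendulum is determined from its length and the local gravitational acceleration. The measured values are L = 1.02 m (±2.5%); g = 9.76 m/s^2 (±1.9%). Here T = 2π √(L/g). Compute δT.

For a monomial T ∝ L^(1/2), g^(-1/2), fractional errors add in quadrature:
  (½·δL/L)² = (0.5×0.0250)² = 0.000156;  (−½·δg/g)² = (-0.5×0.0190)² = 9.02e-05
δT/T = √(0.000247) = 0.0157
T = 2.03 s, so δT = 0.0157 × 2.03 = 0.0319 s.

0.0319 s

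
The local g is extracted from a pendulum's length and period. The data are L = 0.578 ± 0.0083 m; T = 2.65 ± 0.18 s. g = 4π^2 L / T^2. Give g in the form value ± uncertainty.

Products/powers → add relative errors in quadrature, weighted by exponent:
  (1·δL/L)² = (1×0.0144)² = 0.000206;  (-2·δT/T)² = (-2×0.0679)² = 0.0185
δg/g = √(0.0187) = 0.137
g = 3.25 m/s^2, so δg = 0.137 × 3.25 = 0.444 m/s^2.

3.25 ± 0.444 m/s^2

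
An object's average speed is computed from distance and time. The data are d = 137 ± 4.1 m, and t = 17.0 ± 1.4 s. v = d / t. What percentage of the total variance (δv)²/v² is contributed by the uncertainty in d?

11.7%

(δv/v)² = (1·δd/d)² + (-1·δt/t)²
  d term: (1×0.0299)² = 0.000896
  t term: (-1×0.0824)² = 0.00678
Total = 0.00768. Share from d = 0.000896/0.00768 = 0.117.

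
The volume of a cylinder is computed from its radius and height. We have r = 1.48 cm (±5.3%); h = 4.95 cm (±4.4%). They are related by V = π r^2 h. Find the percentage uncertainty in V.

Since V is a product/quotient, work with relative uncertainties:
  (2·δr/r)² = (2×0.0530)² = 0.0112;  (1·δh/h)² = (1×0.0440)² = 0.00194
δV/V = √(0.0132) = 0.115

11.5%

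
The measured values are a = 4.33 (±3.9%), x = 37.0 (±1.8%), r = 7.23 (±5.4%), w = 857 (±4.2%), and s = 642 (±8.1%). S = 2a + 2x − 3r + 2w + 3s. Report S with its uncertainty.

Each term contributes (cᵢ δxᵢ)² to (δS)²:
  (2·δa)² = 0.114;  (2·δx)² = 1.77;  (3·δr)² = 1.37;  (2·δw)² = 5180;  (3·δs)² = 24300
δS = √(29500) = 172
S = 3700.

3700 ± 172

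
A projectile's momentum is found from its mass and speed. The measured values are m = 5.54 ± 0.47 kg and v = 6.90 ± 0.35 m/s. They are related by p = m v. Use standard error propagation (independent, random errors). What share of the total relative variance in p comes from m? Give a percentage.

73.7%

(δp/p)² = (1·δm/m)² + (1·δv/v)²
  m term: (1×0.0848)² = 0.00720
  v term: (1×0.0507)² = 0.00257
Total = 0.00977. Share from m = 0.00720/0.00977 = 0.737.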